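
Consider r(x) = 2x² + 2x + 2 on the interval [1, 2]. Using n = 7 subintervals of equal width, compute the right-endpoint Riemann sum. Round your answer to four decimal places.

10.2449

Δx = (2 − 1)/7 = 1/7.
Right endpoints: 8/7, 9/7, 10/7, 11/7, 12/7, 13/7, 2.
r(8/7) = 338/49, r(9/7) = 386/49, r(10/7) = 438/49, r(11/7) = 494/49, r(12/7) = 554/49, r(13/7) = 618/49, r(2) = 14.
Sum = Δx · [r(8/7) + r(9/7) + r(10/7) + ...].
Sum ≈ 10.2449.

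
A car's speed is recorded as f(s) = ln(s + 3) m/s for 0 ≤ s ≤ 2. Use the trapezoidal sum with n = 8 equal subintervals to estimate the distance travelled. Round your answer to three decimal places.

2.751

Δs = (2 − 0)/8 = 0.25.
f(0) ≈ 1.099, f(0.25) ≈ 1.179, f(0.5) ≈ 1.253, f(0.75) ≈ 1.322, f(1) ≈ 1.386, f(1.25) ≈ 1.447, f(1.5) ≈ 1.504, f(1.75) ≈ 1.558, f(2) ≈ 1.609.
T_8 = (Δs/2)·[f(s_0) + 2f(s_1) + ... + 2f(s_{7}) + f(s_8)].
Sum ≈ 2.751.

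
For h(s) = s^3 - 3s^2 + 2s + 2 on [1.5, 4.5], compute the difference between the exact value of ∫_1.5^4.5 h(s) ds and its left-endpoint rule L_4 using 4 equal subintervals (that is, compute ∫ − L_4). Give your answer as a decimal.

Exact integral: ∫_1.5^4.5 h(s) ds = 37.5.
L_4 = 24.28125.
Error = 37.5 − 24.28125 = 13.21875.

13.21875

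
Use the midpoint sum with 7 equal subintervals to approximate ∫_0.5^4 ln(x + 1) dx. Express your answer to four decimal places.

Δx = (4 − 0.5)/7 = 0.5.
Midpoints: 0.75, 1.25, 1.75, 2.25, 2.75, 3.25, 3.75.
f(0.75) ≈ 0.5596, f(1.25) ≈ 0.8109, f(1.75) ≈ 1.0116, f(2.25) ≈ 1.1787, f(2.75) ≈ 1.3218, f(3.25) ≈ 1.4469, f(3.75) ≈ 1.5581.
Sum = Δx · [f(0.75) + f(1.25) + f(1.75) + ...].
Sum ≈ 3.9438.

3.9438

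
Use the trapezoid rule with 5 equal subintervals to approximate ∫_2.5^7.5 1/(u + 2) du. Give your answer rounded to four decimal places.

0.7504

Δu = (7.5 − 2.5)/5 = 1.
f(2.5) = 2/9, f(3.5) = 2/11, f(4.5) = 2/13, f(5.5) = 2/15, f(6.5) = 2/17, f(7.5) = 2/19.
T_5 = (Δu/2)·[f(u_0) + 2f(u_1) + ... + 2f(u_{4}) + f(u_5)].
Sum ≈ 0.7504.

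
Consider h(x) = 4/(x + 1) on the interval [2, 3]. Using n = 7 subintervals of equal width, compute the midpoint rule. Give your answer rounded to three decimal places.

1.151

Δx = (3 − 2)/7 = 1/7.
Midpoints: 29/14, 31/14, 33/14, 2.5, 37/14, 39/14, 41/14.
h(29/14) = 56/43, h(31/14) = 56/45, h(33/14) = 56/47, h(2.5) = 8/7, h(37/14) = 56/51, h(39/14) = 56/53, h(41/14) = 56/55.
Sum = Δx · [h(29/14) + h(31/14) + h(33/14) + ...].
Sum ≈ 1.151.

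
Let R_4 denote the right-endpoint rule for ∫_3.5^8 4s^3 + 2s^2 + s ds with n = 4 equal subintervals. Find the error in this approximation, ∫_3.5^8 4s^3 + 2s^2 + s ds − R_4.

Exact integral: ∫_3.5^8 f(s) ds = 4284.5625.
R_4 = 5468.23828125.
Error = 4284.5625 − 5468.23828125 = -1183.67578125.

-1183.67578125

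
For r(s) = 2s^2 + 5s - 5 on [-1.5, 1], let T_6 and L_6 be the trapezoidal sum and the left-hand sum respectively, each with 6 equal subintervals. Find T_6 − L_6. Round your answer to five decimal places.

2.08333

T_6 ≈ -12.5636574.
L_6 ≈ -14.6469907.
T_6 − L_6 ≈ 2.08333.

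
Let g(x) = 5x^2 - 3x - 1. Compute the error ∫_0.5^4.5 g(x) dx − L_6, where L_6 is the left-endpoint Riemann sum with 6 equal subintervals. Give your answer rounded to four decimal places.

Exact integral: ∫_0.5^4.5 g(x) dx ≈ 117.666667.
L_6 ≈ 89.814815.
Error ≈ 117.666667 − 89.814815 ≈ 27.8519.

27.8519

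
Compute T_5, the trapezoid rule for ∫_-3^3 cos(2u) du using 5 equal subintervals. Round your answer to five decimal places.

-0.13036

Δu = (3 − (-3))/5 = 1.2.
f(-3) ≈ 0.96017, f(-1.8) ≈ -0.89676, f(-0.6) ≈ 0.36236, f(0.6) ≈ 0.36236, f(1.8) ≈ -0.89676, f(3) ≈ 0.96017.
T_5 = (Δu/2)·[f(u_0) + 2f(u_1) + ... + 2f(u_{4}) + f(u_5)].
Sum ≈ -0.13036.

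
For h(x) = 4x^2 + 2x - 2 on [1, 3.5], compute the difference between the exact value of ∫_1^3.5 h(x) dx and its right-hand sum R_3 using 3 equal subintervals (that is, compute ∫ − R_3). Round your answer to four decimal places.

-21.9907

Exact integral: ∫_1^3.5 h(x) dx ≈ 62.083333.
R_3 ≈ 84.074074.
Error ≈ 62.083333 − 84.074074 ≈ -21.9907.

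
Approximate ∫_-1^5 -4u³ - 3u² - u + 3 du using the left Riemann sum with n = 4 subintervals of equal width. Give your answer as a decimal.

-368.25

Δu = (5 − (-1))/4 = 1.5.
Left endpoints: -1, 0.5, 2, 3.5.
f(-1) = 5, f(0.5) = 1.25, f(2) = -43, f(3.5) = -208.75.
Sum = Δu · [f(-1) + f(0.5) + f(2) + f(3.5)].
Sum = -368.25.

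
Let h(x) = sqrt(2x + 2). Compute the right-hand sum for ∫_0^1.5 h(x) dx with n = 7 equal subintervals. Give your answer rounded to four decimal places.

2.8710

Δx = (1.5 − 0)/7 = 3/14.
Right endpoints: 3/14, 3/7, 9/14, 6/7, 15/14, 9/7, 1.5.
h(3/14) ≈ 1.5584, h(3/7) ≈ 1.6903, h(9/14) ≈ 1.8127, h(6/7) ≈ 1.9272, h(15/14) ≈ 2.0354, h(9/7) ≈ 2.1381, h(1.5) ≈ 2.2361.
Sum = Δx · [h(3/14) + h(3/7) + h(9/14) + ...].
Sum ≈ 2.8710.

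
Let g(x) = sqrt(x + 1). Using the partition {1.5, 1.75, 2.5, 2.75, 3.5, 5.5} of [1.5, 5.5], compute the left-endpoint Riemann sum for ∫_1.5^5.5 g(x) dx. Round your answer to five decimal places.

Subinterval widths: 0.25, 0.75, 0.25, 0.75, 2.
Left endpoints: 1.5, 1.75, 2.5, 2.75, 3.5.
g(1.5) ≈ 1.58114, g(1.75) ≈ 1.65831, g(2.5) ≈ 1.87083, g(2.75) ≈ 1.93649, g(3.5) ≈ 2.12132.
Sum = Σ Δx_i · g(x_i).
Sum ≈ 7.80174.

7.80174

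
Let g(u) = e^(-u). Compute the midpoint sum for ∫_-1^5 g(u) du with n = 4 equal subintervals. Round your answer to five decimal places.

Δu = (5 − (-1))/4 = 1.5.
Midpoints: -0.25, 1.25, 2.75, 4.25.
g(-0.25) ≈ 1.28403, g(1.25) ≈ 0.28650, g(2.75) ≈ 0.06393, g(4.25) ≈ 0.01426.
Sum = Δu · [g(-0.25) + g(1.25) + g(2.75) + g(4.25)].
Sum ≈ 2.47308.

2.47308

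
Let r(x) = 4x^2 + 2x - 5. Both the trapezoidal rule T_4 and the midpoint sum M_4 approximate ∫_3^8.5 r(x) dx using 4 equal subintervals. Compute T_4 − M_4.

10.3984375

T_4 = 825.515625.
M_4 = 815.1171875.
T_4 − M_4 = 10.3984375.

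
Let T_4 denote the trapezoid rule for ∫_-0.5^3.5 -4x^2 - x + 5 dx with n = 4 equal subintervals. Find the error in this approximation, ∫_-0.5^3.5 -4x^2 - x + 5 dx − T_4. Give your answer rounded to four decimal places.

2.6667

Exact integral: ∫_-0.5^3.5 f(x) dx ≈ -43.333333.
T_4 = -46.
Error ≈ -43.333333 − (-46) ≈ 2.6667.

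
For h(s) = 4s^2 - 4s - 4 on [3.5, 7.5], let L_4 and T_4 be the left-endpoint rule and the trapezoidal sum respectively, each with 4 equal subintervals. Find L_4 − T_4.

-80

L_4 = 324.
T_4 = 404.
L_4 − T_4 = -80.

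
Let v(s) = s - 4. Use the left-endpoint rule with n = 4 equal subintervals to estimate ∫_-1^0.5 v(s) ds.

-6.65625

Δs = (0.5 − (-1))/4 = 0.375.
Left endpoints: -1, -0.625, -0.25, 0.125.
v(-1) = -5, v(-0.625) = -4.625, v(-0.25) = -4.25, v(0.125) = -3.875.
Sum = Δs · [v(-1) + v(-0.625) + v(-0.25) + v(0.125)].
Sum = -6.65625.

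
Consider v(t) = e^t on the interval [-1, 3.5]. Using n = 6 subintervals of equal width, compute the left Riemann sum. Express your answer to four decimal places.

Δt = (3.5 − (-1))/6 = 0.75.
Left endpoints: -1, -0.25, 0.5, 1.25, 2, 2.75.
v(-1) ≈ 0.3679, v(-0.25) ≈ 0.7788, v(0.5) ≈ 1.6487, v(1.25) ≈ 3.4903, v(2) ≈ 7.3891, v(2.75) ≈ 15.6426.
Sum = Δt · [v(-1) + v(-0.25) + v(0.5) + ...].
Sum ≈ 21.9881.

21.9881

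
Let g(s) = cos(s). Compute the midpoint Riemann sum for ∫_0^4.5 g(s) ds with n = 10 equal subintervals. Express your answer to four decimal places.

Δs = (4.5 − 0)/10 = 0.45.
Midpoints: 0.225, 0.675, 1.125, 1.575, 2.025, 2.475, 2.925, 3.375, 3.825, 4.275.
g(0.225) ≈ 0.9748, g(0.675) ≈ 0.7807, g(1.125) ≈ 0.4312, g(1.575) ≈ -0.0042, g(2.025) ≈ -0.4387, g(2.475) ≈ -0.7859, g(2.925) ≈ -0.9766, g(3.375) ≈ -0.9729, g(3.825) ≈ -0.7754, g(4.275) ≈ -0.4236.
Sum = Δs · [g(0.225) + g(0.675) + g(1.125) + ...].
Sum ≈ -0.9858.

-0.9858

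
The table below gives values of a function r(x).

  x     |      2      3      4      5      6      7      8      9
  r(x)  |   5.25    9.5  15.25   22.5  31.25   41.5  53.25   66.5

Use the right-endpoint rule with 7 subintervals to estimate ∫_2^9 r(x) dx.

Δx = 1.
Sum = 1·[9.5 + 15.25 + 22.5 + 31.25 + 41.5 + 53.25 + 66.5] = 239.75.

239.75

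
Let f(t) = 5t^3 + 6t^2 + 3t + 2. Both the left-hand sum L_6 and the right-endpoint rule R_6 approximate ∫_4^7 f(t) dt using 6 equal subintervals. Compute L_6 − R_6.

-801

L_6 = 2905.3125.
R_6 = 3706.3125.
L_6 − R_6 = -801.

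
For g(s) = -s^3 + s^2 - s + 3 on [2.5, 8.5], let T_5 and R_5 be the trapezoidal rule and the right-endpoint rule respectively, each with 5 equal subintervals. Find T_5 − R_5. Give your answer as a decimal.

T_5 = -1133.07.
R_5 = -1456.17.
T_5 − R_5 = 323.1.

323.1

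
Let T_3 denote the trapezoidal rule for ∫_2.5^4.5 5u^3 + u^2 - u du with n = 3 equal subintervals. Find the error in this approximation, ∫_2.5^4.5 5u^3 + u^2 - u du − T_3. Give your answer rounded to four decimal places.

-7.9259

Exact integral: ∫_2.5^4.5 f(u) du ≈ 481.916667.
T_3 ≈ 489.842593.
Error ≈ 481.916667 − 489.842593 ≈ -7.9259.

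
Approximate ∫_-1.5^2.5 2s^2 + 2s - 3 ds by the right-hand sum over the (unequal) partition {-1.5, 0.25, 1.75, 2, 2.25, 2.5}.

14.5625

Subinterval widths: 1.75, 1.5, 0.25, 0.25, 0.25.
Right endpoints: 0.25, 1.75, 2, 2.25, 2.5.
f(0.25) = -2.375, f(1.75) = 6.625, f(2) = 9, f(2.25) = 11.625, f(2.5) = 14.5.
Sum = Σ Δs_i · f(s_i).
Sum = 14.5625.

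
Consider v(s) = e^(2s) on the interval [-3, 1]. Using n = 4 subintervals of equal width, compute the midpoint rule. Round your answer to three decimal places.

Δs = (1 − (-3))/4 = 1.
Midpoints: -2.5, -1.5, -0.5, 0.5.
v(-2.5) ≈ 0.007, v(-1.5) ≈ 0.050, v(-0.5) ≈ 0.368, v(0.5) ≈ 2.718.
Sum = Δs · [v(-2.5) + v(-1.5) + v(-0.5) + v(0.5)].
Sum ≈ 3.143.

3.143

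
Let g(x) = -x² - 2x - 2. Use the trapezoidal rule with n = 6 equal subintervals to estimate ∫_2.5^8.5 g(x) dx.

-278.5

Δx = (8.5 − 2.5)/6 = 1.
g(2.5) = -13.25, g(3.5) = -21.25, g(4.5) = -31.25, g(5.5) = -43.25, g(6.5) = -57.25, g(7.5) = -73.25, g(8.5) = -91.25.
T_6 = (Δx/2)·[g(x_0) + 2g(x_1) + ... + 2g(x_{5}) + g(x_6)].
Sum = -278.5.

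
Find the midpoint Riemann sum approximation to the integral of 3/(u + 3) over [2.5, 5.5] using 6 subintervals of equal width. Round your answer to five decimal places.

1.30535

Δu = (5.5 − 2.5)/6 = 0.5.
Midpoints: 2.75, 3.25, 3.75, 4.25, 4.75, 5.25.
f(2.75) = 12/23, f(3.25) = 0.48, f(3.75) = 4/9, f(4.25) = 12/29, f(4.75) = 12/31, f(5.25) = 4/11.
Sum = Δu · [f(2.75) + f(3.25) + f(3.75) + ...].
Sum ≈ 1.30535.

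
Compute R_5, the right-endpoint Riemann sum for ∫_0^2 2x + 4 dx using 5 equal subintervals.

Δx = (2 − 0)/5 = 0.4.
Right endpoints: 0.4, 0.8, 1.2, 1.6, 2.
f(0.4) = 4.8, f(0.8) = 5.6, f(1.2) = 6.4, f(1.6) = 7.2, f(2) = 8.
Sum = Δx · [f(0.4) + f(0.8) + f(1.2) + f(1.6) + f(2)].
Sum = 12.8.

12.8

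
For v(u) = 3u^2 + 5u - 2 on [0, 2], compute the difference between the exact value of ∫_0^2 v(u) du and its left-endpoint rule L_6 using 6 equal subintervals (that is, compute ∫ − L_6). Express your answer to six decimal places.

Exact integral: ∫_0^2 v(u) du = 14.
L_6 ≈ 10.44444444.
Error ≈ 14 − 10.44444444 ≈ 3.555556.

3.555556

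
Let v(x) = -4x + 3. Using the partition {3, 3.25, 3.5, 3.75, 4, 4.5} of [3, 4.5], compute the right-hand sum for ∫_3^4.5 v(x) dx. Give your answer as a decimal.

-19

Subinterval widths: 0.25, 0.25, 0.25, 0.25, 0.5.
Right endpoints: 3.25, 3.5, 3.75, 4, 4.5.
v(3.25) = -10, v(3.5) = -11, v(3.75) = -12, v(4) = -13, v(4.5) = -15.
Sum = Σ Δx_i · v(x_i).
Sum = -19.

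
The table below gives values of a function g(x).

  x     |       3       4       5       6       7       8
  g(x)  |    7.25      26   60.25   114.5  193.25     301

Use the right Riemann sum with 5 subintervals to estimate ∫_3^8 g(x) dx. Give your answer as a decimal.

695

Δx = 1.
Sum = 1·[26 + 60.25 + 114.5 + 193.25 + 301] = 695.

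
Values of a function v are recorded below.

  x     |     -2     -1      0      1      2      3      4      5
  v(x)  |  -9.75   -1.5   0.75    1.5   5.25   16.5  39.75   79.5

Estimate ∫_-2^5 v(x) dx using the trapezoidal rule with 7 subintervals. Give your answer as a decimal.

Δx = 1.
T_7 = (1/2)·[(-9.75) + 2·(-1.5) + 2·0.75 + 2·1.5 + 2·5.25 + 2·16.5 + 2·39.75 + 79.5] = 97.125.

97.125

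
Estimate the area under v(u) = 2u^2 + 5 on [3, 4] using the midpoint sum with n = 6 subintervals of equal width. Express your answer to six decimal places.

29.662037

Δu = (4 − 3)/6 = 1/6.
Midpoints: 37/12, 3.25, 41/12, 43/12, 3.75, 47/12.
v(37/12) = 1729/72, v(3.25) = 26.125, v(41/12) = 2041/72, v(43/12) = 2209/72, v(3.75) = 33.125, v(47/12) = 2569/72.
Sum = Δu · [v(37/12) + v(3.25) + v(41/12) + ...].
Sum ≈ 29.662037.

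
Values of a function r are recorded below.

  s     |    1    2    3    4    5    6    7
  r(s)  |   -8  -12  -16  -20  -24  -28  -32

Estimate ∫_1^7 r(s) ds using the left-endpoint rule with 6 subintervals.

-108

Δs = 1.
Sum = 1·[(-8) + (-12) + (-16) + (-20) + (-24) + (-28)] = -108.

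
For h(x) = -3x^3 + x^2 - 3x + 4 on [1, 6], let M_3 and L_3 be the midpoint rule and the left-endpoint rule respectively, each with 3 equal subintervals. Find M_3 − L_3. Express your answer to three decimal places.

M_3 ≈ -896.78241.
L_3 ≈ -481.85185.
M_3 − L_3 ≈ -414.931.

-414.931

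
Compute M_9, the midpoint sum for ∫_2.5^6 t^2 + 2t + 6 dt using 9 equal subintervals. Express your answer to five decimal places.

117.49756

Δt = (6 − 2.5)/9 = 7/18.
Midpoints: 97/36, 37/12, 125/36, 139/36, 4.25, 167/36, 181/36, 65/12, 209/36.
f(97/36) = 24169/1296, f(37/12) = 3121/144, f(125/36) = 32401/1296, f(139/36) = 37105/1296, f(4.25) = 32.5625, f(167/36) = 47689/1296, f(181/36) = 53569/1296, f(65/12) = 6649/144, f(209/36) = 66505/1296.
Sum = Δt · [f(97/36) + f(37/12) + f(125/36) + ...].
Sum ≈ 117.49756.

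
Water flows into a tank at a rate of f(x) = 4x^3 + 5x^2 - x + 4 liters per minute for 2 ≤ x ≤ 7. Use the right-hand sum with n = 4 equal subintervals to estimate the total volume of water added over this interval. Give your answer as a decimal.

3992.65625

Δx = (7 − 2)/4 = 1.25.
Right endpoints: 3.25, 4.5, 5.75, 7.
f(3.25) = 190.875, f(4.5) = 465.25, f(5.75) = 924, f(7) = 1614.
Sum = Δx · [f(3.25) + f(4.5) + f(5.75) + f(7)].
Sum = 3992.65625.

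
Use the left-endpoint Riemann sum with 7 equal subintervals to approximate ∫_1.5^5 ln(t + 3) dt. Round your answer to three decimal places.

Δt = (5 − 1.5)/7 = 0.5.
Left endpoints: 1.5, 2, 2.5, 3, 3.5, 4, 4.5.
f(1.5) ≈ 1.504, f(2) ≈ 1.609, f(2.5) ≈ 1.705, f(3) ≈ 1.792, f(3.5) ≈ 1.872, f(4) ≈ 1.946, f(4.5) ≈ 2.015.
Sum = Δt · [f(1.5) + f(2) + f(2.5) + ...].
Sum ≈ 6.221.

6.221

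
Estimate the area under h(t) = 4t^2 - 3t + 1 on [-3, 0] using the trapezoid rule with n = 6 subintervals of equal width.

Δt = (0 − (-3))/6 = 0.5.
h(-3) = 46, h(-2.5) = 33.5, h(-2) = 23, h(-1.5) = 14.5, h(-1) = 8, h(-0.5) = 3.5, h(0) = 1.
T_6 = (Δt/2)·[h(t_0) + 2h(t_1) + ... + 2h(t_{5}) + h(t_6)].
Sum = 53.

53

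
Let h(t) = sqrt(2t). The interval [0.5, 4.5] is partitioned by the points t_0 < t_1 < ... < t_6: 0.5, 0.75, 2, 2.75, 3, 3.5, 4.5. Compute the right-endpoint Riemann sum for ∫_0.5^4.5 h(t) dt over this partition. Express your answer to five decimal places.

9.50034

Subinterval widths: 0.25, 1.25, 0.75, 0.25, 0.5, 1.
Right endpoints: 0.75, 2, 2.75, 3, 3.5, 4.5.
h(0.75) ≈ 1.22474, h(2) ≈ 2.00000, h(2.75) ≈ 2.34521, h(3) ≈ 2.44949, h(3.5) ≈ 2.64575, h(4.5) ≈ 3.00000.
Sum = Σ Δt_i · h(t_i).
Sum ≈ 9.50034.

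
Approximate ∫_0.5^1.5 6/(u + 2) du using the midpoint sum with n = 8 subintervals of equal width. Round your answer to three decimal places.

Δu = (1.5 − 0.5)/8 = 0.125.
Midpoints: 0.5625, 0.6875, 0.8125, 0.9375, 1.0625, 1.1875, 1.3125, 1.4375.
f(0.5625) = 96/41, f(0.6875) = 96/43, f(0.8125) = 32/15, f(0.9375) = 96/47, f(1.0625) = 96/49, f(1.1875) = 32/17, f(1.3125) = 96/53, f(1.4375) = 96/55.
Sum = Δu · [f(0.5625) + f(0.6875) + f(0.8125) + ...].
Sum ≈ 2.019.

2.019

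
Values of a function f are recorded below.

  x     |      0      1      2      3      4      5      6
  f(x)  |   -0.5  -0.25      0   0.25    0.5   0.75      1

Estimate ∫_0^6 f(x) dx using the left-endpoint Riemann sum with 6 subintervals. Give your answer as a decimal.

0.75

Δx = 1.
Sum = 1·[(-0.5) + (-0.25) + 0 + 0.25 + 0.5 + 0.75] = 0.75.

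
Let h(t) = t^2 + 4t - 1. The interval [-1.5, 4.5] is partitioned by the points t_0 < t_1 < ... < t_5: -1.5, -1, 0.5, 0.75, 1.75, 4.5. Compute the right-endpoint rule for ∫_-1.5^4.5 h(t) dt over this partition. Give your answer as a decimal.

112.015625

Subinterval widths: 0.5, 1.5, 0.25, 1, 2.75.
Right endpoints: -1, 0.5, 0.75, 1.75, 4.5.
h(-1) = -4, h(0.5) = 1.25, h(0.75) = 2.5625, h(1.75) = 9.0625, h(4.5) = 37.25.
Sum = Σ Δt_i · h(t_i).
Sum = 112.015625.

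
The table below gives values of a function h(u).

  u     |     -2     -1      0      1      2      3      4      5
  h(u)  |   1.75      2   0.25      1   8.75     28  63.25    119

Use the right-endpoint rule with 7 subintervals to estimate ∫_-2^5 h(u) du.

Δu = 1.
Sum = 1·[2 + 0.25 + 1 + 8.75 + 28 + 63.25 + 119] = 222.25.

222.25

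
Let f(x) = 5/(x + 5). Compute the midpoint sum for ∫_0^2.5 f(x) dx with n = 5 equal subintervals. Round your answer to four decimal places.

2.0262

Δx = (2.5 − 0)/5 = 0.5.
Midpoints: 0.25, 0.75, 1.25, 1.75, 2.25.
f(0.25) = 20/21, f(0.75) = 20/23, f(1.25) = 0.8, f(1.75) = 20/27, f(2.25) = 20/29.
Sum = Δx · [f(0.25) + f(0.75) + f(1.25) + f(1.75) + f(2.25)].
Sum ≈ 2.0262.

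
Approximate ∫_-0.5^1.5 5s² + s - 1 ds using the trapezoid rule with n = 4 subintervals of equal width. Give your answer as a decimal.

Δs = (1.5 − (-0.5))/4 = 0.5.
f(-0.5) = -0.25, f(0) = -1, f(0.5) = 0.75, f(1) = 5, f(1.5) = 11.75.
T_4 = (Δs/2)·[f(s_0) + 2f(s_1) + 2f(s_2) + 2f(s_3) + f(s_4)].
Sum = 5.25.

5.25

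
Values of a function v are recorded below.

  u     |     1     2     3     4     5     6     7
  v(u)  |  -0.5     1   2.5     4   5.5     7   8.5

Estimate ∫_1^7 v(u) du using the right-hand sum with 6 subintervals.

28.5

Δu = 1.
Sum = 1·[1 + 2.5 + 4 + 5.5 + 7 + 8.5] = 28.5.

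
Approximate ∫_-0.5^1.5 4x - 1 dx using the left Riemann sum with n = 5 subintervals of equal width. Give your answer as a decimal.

Δx = (1.5 − (-0.5))/5 = 0.4.
Left endpoints: -0.5, -0.1, 0.3, 0.7, 1.1.
f(-0.5) = -3, f(-0.1) = -1.4, f(0.3) = 0.2, f(0.7) = 1.8, f(1.1) = 3.4.
Sum = Δx · [f(-0.5) + f(-0.1) + f(0.3) + f(0.7) + f(1.1)].
Sum = 0.4.

0.4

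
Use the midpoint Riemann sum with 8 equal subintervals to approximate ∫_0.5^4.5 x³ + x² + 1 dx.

Δx = (4.5 − 0.5)/8 = 0.5.
Midpoints: 0.75, 1.25, 1.75, 2.25, 2.75, 3.25, 3.75, 4.25.
f(0.75) = 1.984375, f(1.25) = 4.515625, f(1.75) = 9.421875, f(2.25) = 17.453125, f(2.75) = 29.359375, f(3.25) = 45.890625, f(3.75) = 67.796875, f(4.25) = 95.828125.
Sum = Δx · [f(0.75) + f(1.25) + f(1.75) + ...].
Sum = 136.125.

136.125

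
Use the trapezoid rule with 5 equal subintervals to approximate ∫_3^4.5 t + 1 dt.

7.125

Δt = (4.5 − 3)/5 = 0.3.
f(3) = 4, f(3.3) = 4.3, f(3.6) = 4.6, f(3.9) = 4.9, f(4.2) = 5.2, f(4.5) = 5.5.
T_5 = (Δt/2)·[f(t_0) + 2f(t_1) + ... + 2f(t_{4}) + f(t_5)].
Sum = 7.125.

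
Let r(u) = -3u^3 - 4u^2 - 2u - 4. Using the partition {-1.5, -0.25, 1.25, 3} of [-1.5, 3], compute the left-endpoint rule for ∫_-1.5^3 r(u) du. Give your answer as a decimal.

Subinterval widths: 1.25, 1.5, 1.75.
Left endpoints: -1.5, -0.25, 1.25.
r(-1.5) = 0.125, r(-0.25) = -3.703125, r(1.25) = -18.609375.
Sum = Σ Δu_i · r(u_i).
Sum = -37.96484375.

-37.96484375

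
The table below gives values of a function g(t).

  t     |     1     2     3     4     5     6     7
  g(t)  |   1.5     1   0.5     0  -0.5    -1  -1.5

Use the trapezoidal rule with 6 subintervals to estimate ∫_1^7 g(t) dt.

Δt = 1.
T_6 = (1/2)·[1.5 + 2·1 + 2·0.5 + 2·0 + 2·(-0.5) + 2·(-1) + (-1.5)] = 0.

0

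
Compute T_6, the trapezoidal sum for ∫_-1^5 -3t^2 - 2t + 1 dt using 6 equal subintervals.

-147

Δt = (5 − (-1))/6 = 1.
f(-1) = 0, f(0) = 1, f(1) = -4, f(2) = -15, f(3) = -32, f(4) = -55, f(5) = -84.
T_6 = (Δt/2)·[f(t_0) + 2f(t_1) + ... + 2f(t_{5}) + f(t_6)].
Sum = -147.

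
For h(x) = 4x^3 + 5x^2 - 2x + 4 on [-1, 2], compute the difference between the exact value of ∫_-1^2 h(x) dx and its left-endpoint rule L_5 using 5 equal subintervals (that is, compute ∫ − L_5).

11.52

Exact integral: ∫_-1^2 h(x) dx = 39.
L_5 = 27.48.
Error = 39 − 27.48 = 11.52.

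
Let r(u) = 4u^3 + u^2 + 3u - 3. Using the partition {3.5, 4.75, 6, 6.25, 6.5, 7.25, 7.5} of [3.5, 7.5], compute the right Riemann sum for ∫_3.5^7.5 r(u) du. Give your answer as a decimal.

Subinterval widths: 1.25, 1.25, 0.25, 0.25, 0.75, 0.25.
Right endpoints: 4.75, 6, 6.25, 6.5, 7.25, 7.5.
r(4.75) = 462.5, r(6) = 915, r(6.25) = 1031.375, r(6.5) = 1157.25, r(7.25) = 1595.625, r(7.5) = 1763.25.
Sum = Σ Δu_i · r(u_i).
Sum = 3906.5625.

3906.5625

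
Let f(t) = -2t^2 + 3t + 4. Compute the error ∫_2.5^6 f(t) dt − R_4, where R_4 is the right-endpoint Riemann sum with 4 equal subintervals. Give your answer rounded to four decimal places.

Exact integral: ∫_2.5^6 f(t) dt ≈ -74.958333.
R_4 = -97.2890625.
Error ≈ -74.958333 − (-97.2890625) ≈ 22.3307.

22.3307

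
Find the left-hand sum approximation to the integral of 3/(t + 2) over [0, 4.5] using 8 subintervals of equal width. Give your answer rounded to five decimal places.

3.84579

Δt = (4.5 − 0)/8 = 0.5625.
Left endpoints: 0, 0.5625, 1.125, 1.6875, 2.25, 2.8125, 3.375, 3.9375.
f(0) = 1.5, f(0.5625) = 48/41, f(1.125) = 0.96, f(1.6875) = 48/59, f(2.25) = 12/17, f(2.8125) = 48/77, f(3.375) = 24/43, f(3.9375) = 48/95.
Sum = Δt · [f(0) + f(0.5625) + f(1.125) + ...].
Sum ≈ 3.84579.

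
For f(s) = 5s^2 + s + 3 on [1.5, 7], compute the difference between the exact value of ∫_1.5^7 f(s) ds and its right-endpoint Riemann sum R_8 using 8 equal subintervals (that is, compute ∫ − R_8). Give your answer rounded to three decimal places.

-84.409

Exact integral: ∫_1.5^7 f(s) ds ≈ 605.91667.
R_8 ≈ 690.32520.
Error ≈ 605.91667 − 690.32520 ≈ -84.409.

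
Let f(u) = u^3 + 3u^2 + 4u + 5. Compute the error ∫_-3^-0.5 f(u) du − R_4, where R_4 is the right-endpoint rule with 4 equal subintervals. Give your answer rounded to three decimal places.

-2.954

Exact integral: ∫_-3^-0.5 f(u) du = 1.640625.
R_4 ≈ 4.59473.
Error ≈ 1.640625 − 4.59473 ≈ -2.954.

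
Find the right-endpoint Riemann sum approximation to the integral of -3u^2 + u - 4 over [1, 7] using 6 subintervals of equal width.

Δu = (7 − 1)/6 = 1.
Right endpoints: 2, 3, 4, 5, 6, 7.
f(2) = -14, f(3) = -28, f(4) = -48, f(5) = -74, f(6) = -106, f(7) = -144.
Sum = Δu · [f(2) + f(3) + f(4) + ...].
Sum = -414.

-414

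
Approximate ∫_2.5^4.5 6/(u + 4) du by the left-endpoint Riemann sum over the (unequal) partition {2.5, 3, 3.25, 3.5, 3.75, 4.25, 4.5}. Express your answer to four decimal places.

1.6516

Subinterval widths: 0.5, 0.25, 0.25, 0.25, 0.5, 0.25.
Left endpoints: 2.5, 3, 3.25, 3.5, 3.75, 4.25.
f(2.5) = 12/13, f(3) = 6/7, f(3.25) = 24/29, f(3.5) = 0.8, f(3.75) = 24/31, f(4.25) = 8/11.
Sum = Σ Δu_i · f(u_i).
Sum ≈ 1.6516.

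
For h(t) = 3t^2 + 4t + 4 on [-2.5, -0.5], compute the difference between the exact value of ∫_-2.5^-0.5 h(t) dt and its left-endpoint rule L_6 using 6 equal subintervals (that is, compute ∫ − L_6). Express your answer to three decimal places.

Exact integral: ∫_-2.5^-0.5 h(t) dt = 11.5.
L_6 ≈ 13.27778.
Error ≈ 11.5 − 13.27778 ≈ -1.778.

-1.778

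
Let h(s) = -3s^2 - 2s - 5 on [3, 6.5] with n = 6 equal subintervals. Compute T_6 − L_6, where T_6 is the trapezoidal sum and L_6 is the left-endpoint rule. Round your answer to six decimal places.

T_6 ≈ -298.97048611.
L_6 ≈ -267.83506944.
T_6 − L_6 ≈ -31.135417.

-31.135417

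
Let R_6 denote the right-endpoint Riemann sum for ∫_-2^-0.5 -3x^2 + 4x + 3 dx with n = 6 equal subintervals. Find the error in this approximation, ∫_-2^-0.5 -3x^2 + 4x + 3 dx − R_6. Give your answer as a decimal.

Exact integral: ∫_-2^-0.5 f(x) dx = -10.875.
R_6 = -8.765625.
Error = -10.875 − (-8.765625) = -2.109375.

-2.109375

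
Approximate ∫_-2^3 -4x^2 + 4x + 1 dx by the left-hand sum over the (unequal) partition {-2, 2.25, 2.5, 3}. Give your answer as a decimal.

-107.3125

Subinterval widths: 4.25, 0.25, 0.5.
Left endpoints: -2, 2.25, 2.5.
f(-2) = -23, f(2.25) = -10.25, f(2.5) = -14.
Sum = Σ Δx_i · f(x_i).
Sum = -107.3125.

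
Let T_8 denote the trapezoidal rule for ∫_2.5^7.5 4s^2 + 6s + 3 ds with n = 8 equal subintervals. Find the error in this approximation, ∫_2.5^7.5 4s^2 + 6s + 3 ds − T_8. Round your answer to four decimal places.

Exact integral: ∫_2.5^7.5 f(s) ds ≈ 706.666667.
T_8 = 707.96875.
Error ≈ 706.666667 − 707.96875 ≈ -1.3021.

-1.3021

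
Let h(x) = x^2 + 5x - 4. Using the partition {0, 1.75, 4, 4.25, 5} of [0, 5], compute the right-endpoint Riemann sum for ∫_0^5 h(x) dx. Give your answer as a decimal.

129

Subinterval widths: 1.75, 2.25, 0.25, 0.75.
Right endpoints: 1.75, 4, 4.25, 5.
h(1.75) = 7.8125, h(4) = 32, h(4.25) = 35.3125, h(5) = 46.
Sum = Σ Δx_i · h(x_i).
Sum = 129.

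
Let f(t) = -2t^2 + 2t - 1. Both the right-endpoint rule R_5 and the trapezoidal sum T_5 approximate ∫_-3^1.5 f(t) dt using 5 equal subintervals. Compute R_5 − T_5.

R_5 = -22.59.
T_5 = -32.715.
R_5 − T_5 = 10.125.

10.125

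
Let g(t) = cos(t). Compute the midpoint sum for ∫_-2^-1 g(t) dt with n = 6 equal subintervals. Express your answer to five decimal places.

0.06791

Δt = (-1 − (-2))/6 = 1/6.
Midpoints: -23/12, -1.75, -19/12, -17/12, -1.25, -13/12.
g(-23/12) ≈ -0.33902, g(-1.75) ≈ -0.17825, g(-19/12) ≈ -0.01254, g(-17/12) ≈ 0.15352, g(-1.25) ≈ 0.31532, g(-13/12) ≈ 0.46839.
Sum = Δt · [g(-23/12) + g(-1.75) + g(-19/12) + ...].
Sum ≈ 0.06791.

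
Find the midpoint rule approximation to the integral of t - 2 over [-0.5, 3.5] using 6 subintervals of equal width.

-2

Δt = (3.5 − (-0.5))/6 = 2/3.
Midpoints: -1/6, 0.5, 7/6, 11/6, 2.5, 19/6.
f(-1/6) = -13/6, f(0.5) = -1.5, f(7/6) = -5/6, f(11/6) = -1/6, f(2.5) = 0.5, f(19/6) = 7/6.
Sum = Δt · [f(-1/6) + f(0.5) + f(7/6) + ...].
Sum = -2.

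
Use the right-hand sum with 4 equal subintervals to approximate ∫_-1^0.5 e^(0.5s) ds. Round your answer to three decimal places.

1.486

Δs = (0.5 − (-1))/4 = 0.375.
Right endpoints: -0.625, -0.25, 0.125, 0.5.
f(-0.625) ≈ 0.732, f(-0.25) ≈ 0.882, f(0.125) ≈ 1.064, f(0.5) ≈ 1.284.
Sum = Δs · [f(-0.625) + f(-0.25) + f(0.125) + f(0.5)].
Sum ≈ 1.486.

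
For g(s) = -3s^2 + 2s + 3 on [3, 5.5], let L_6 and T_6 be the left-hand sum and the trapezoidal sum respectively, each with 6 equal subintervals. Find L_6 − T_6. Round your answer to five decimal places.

12.23958

L_6 ≈ -98.6024306.
T_6 ≈ -110.8420139.
L_6 − T_6 ≈ 12.23958.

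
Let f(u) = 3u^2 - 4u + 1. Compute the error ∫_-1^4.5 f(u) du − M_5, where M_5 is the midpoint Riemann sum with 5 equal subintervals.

1.66375

Exact integral: ∫_-1^4.5 f(u) du = 59.125.
M_5 = 57.46125.
Error = 59.125 − 57.46125 = 1.66375.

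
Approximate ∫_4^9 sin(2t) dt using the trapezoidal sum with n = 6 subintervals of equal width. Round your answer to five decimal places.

Δt = (9 − 4)/6 = 5/6.
f(4) ≈ 0.98936, f(29/6) ≈ -0.23954, f(17/3) ≈ -0.94350, f(6.5) ≈ 0.42017, f(22/3) ≈ 0.86306, f(49/6) ≈ -0.58540, f(9) ≈ -0.75099.
T_6 = (Δt/2)·[f(t_0) + 2f(t_1) + ... + 2f(t_{5}) + f(t_6)].
Sum ≈ -0.30502.

-0.30502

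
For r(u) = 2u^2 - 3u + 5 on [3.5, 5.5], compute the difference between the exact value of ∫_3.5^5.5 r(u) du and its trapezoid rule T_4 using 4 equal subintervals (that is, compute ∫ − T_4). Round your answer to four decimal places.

Exact integral: ∫_3.5^5.5 r(u) du ≈ 65.333333.
T_4 = 65.5.
Error ≈ 65.333333 − 65.5 ≈ -0.1667.

-0.1667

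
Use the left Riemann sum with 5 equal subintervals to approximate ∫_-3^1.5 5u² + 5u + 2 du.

Δu = (1.5 − (-3))/5 = 0.9.
Left endpoints: -3, -2.1, -1.2, -0.3, 0.6.
f(-3) = 32, f(-2.1) = 13.55, f(-1.2) = 3.2, f(-0.3) = 0.95, f(0.6) = 6.8.
Sum = Δu · [f(-3) + f(-2.1) + f(-1.2) + f(-0.3) + f(0.6)].
Sum = 50.85.

50.85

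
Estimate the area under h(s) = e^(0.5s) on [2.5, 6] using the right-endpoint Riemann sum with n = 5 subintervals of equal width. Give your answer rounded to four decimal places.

Δs = (6 − 2.5)/5 = 0.7.
Right endpoints: 3.2, 3.9, 4.6, 5.3, 6.
h(3.2) ≈ 4.9530, h(3.9) ≈ 7.0287, h(4.6) ≈ 9.9742, h(5.3) ≈ 14.1540, h(6) ≈ 20.0855.
Sum = Δs · [h(3.2) + h(3.9) + h(4.6) + h(5.3) + h(6)].
Sum ≈ 39.3368.

39.3368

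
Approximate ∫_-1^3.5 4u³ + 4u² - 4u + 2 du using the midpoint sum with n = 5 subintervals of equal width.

Δu = (3.5 − (-1))/5 = 0.9.
Midpoints: -0.55, 0.35, 1.25, 2.15, 3.05.
f(-0.55) = 4.7445, f(0.35) = 1.2615, f(1.25) = 11.0625, f(2.15) = 51.6435, f(3.05) = 140.5005.
Sum = Δu · [f(-0.55) + f(0.35) + f(1.25) + f(2.15) + f(3.05)].
Sum = 188.29125.

188.29125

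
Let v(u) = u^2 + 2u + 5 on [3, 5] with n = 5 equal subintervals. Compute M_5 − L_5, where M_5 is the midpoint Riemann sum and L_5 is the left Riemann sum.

M_5 = 58.64.
L_5 = 54.72.
M_5 − L_5 = 3.92.

3.92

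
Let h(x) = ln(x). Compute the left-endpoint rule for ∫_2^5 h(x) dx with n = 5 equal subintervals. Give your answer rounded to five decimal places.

3.37705

Δx = (5 − 2)/5 = 0.6.
Left endpoints: 2, 2.6, 3.2, 3.8, 4.4.
h(2) ≈ 0.69315, h(2.6) ≈ 0.95551, h(3.2) ≈ 1.16315, h(3.8) ≈ 1.33500, h(4.4) ≈ 1.48160.
Sum = Δx · [h(2) + h(2.6) + h(3.2) + h(3.8) + h(4.4)].
Sum ≈ 3.37705.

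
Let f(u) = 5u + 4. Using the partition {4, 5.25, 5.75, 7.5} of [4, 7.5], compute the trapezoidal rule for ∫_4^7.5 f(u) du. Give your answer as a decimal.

114.625

Subinterval widths: 1.25, 0.5, 1.75.
f(4) = 24, f(5.25) = 30.25, f(5.75) = 32.75, f(7.5) = 41.5.
On each subinterval the trapezoid contributes (Δu_i/2)·[f(u_{i-1}) + f(u_i)].
Sum = 114.625.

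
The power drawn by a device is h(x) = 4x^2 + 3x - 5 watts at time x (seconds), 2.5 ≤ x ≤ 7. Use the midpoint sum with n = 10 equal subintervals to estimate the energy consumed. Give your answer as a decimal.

Δx = (7 − 2.5)/10 = 0.45.
Midpoints: 2.725, 3.175, 3.625, 4.075, 4.525, 4.975, 5.425, 5.875, 6.325, 6.775.
h(2.725) = 32.8775, h(3.175) = 44.8475, h(3.625) = 58.4375, h(4.075) = 73.6475, h(4.525) = 90.4775, h(4.975) = 108.9275, h(5.425) = 128.9975, h(5.875) = 150.6875, h(6.325) = 173.9975, h(6.775) = 198.9275.
Sum = Δx · [h(2.725) + h(3.175) + h(3.625) + ...].
Sum = 477.82125.

477.82125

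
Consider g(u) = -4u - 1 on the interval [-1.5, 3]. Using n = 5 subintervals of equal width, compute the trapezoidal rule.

-18

Δu = (3 − (-1.5))/5 = 0.9.
g(-1.5) = 5, g(-0.6) = 1.4, g(0.3) = -2.2, g(1.2) = -5.8, g(2.1) = -9.4, g(3) = -13.
T_5 = (Δu/2)·[g(u_0) + 2g(u_1) + ... + 2g(u_{4}) + g(u_5)].
Sum = -18.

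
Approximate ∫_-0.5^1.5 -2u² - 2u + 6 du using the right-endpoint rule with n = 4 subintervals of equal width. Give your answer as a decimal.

Δu = (1.5 − (-0.5))/4 = 0.5.
Right endpoints: 0, 0.5, 1, 1.5.
f(0) = 6, f(0.5) = 4.5, f(1) = 2, f(1.5) = -1.5.
Sum = Δu · [f(0) + f(0.5) + f(1) + f(1.5)].
Sum = 5.5.

5.5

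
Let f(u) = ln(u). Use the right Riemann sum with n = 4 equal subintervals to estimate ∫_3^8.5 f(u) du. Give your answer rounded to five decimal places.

10.07708

Δu = (8.5 − 3)/4 = 1.375.
Right endpoints: 4.375, 5.75, 7.125, 8.5.
f(4.375) ≈ 1.47591, f(5.75) ≈ 1.74920, f(7.125) ≈ 1.96361, f(8.5) ≈ 2.14007.
Sum = Δu · [f(4.375) + f(5.75) + f(7.125) + f(8.5)].
Sum ≈ 10.07708.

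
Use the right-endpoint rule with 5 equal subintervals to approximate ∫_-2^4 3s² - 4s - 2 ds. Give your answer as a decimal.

Δs = (4 − (-2))/5 = 1.2.
Right endpoints: -0.8, 0.4, 1.6, 2.8, 4.
f(-0.8) = 3.12, f(0.4) = -3.12, f(1.6) = -0.72, f(2.8) = 10.32, f(4) = 30.
Sum = Δs · [f(-0.8) + f(0.4) + f(1.6) + f(2.8) + f(4)].
Sum = 47.52.

47.52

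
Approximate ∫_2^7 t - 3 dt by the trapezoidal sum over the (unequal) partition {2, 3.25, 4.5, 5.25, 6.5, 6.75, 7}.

Subinterval widths: 1.25, 1.25, 0.75, 1.25, 0.25, 0.25.
f(2) = -1, f(3.25) = 0.25, f(4.5) = 1.5, f(5.25) = 2.25, f(6.5) = 3.5, f(6.75) = 3.75, f(7) = 4.
On each subinterval the trapezoid contributes (Δt_i/2)·[f(t_{i-1}) + f(t_i)].
Sum = 7.5.

7.5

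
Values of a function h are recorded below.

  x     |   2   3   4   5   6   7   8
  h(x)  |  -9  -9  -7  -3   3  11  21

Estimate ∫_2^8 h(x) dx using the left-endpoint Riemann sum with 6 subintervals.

-14

Δx = 1.
Sum = 1·[(-9) + (-9) + (-7) + (-3) + 3 + 11] = -14.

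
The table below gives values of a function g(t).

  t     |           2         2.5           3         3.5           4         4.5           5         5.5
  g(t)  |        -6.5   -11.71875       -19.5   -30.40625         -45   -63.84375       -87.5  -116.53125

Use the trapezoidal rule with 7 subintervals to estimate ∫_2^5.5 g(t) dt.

Δt = 0.5.
T_7 = (0.5/2)·[(-6.5) + 2·(-11.71875) + 2·(-19.5) + 2·(-30.40625) + 2·(-45) + 2·(-63.84375) + 2·(-87.5) + (-116.53125)] = -159.7421875.

-159.7421875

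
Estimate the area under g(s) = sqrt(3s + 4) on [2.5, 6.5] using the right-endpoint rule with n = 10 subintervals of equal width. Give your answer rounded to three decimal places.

16.939

Δs = (6.5 − 2.5)/10 = 0.4.
Right endpoints: 2.9, 3.3, 3.7, 4.1, 4.5, 4.9, 5.3, 5.7, 6.1, 6.5.
g(2.9) ≈ 3.564, g(3.3) ≈ 3.728, g(3.7) ≈ 3.886, g(4.1) ≈ 4.037, g(4.5) ≈ 4.183, g(4.9) ≈ 4.324, g(5.3) ≈ 4.461, g(5.7) ≈ 4.593, g(6.1) ≈ 4.722, g(6.5) ≈ 4.848.
Sum = Δs · [g(2.9) + g(3.3) + g(3.7) + ...].
Sum ≈ 16.939.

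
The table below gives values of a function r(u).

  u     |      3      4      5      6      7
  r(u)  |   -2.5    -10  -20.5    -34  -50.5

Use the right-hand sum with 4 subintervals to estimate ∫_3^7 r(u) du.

-115

Δu = 1.
Sum = 1·[(-10) + (-20.5) + (-34) + (-50.5)] = -115.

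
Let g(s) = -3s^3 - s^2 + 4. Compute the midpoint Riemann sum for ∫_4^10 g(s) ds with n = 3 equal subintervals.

Δs = (10 − 4)/3 = 2.
Midpoints: 5, 7, 9.
g(5) = -396, g(7) = -1074, g(9) = -2264.
Sum = Δs · [g(5) + g(7) + g(9)].
Sum = -7468.

-7468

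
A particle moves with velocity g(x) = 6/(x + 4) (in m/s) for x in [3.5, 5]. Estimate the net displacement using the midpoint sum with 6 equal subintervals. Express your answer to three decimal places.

Δx = (5 − 3.5)/6 = 0.25.
Midpoints: 3.625, 3.875, 4.125, 4.375, 4.625, 4.875.
g(3.625) = 48/61, g(3.875) = 16/21, g(4.125) = 48/65, g(4.375) = 48/67, g(4.625) = 16/23, g(4.875) = 48/71.
Sum = Δx · [g(3.625) + g(3.875) + g(4.125) + ...].
Sum ≈ 1.094.

1.094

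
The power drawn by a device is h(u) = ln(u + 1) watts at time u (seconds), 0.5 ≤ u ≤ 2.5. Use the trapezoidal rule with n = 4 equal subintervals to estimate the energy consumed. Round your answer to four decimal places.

Δu = (2.5 − 0.5)/4 = 0.5.
h(0.5) ≈ 0.4055, h(1) ≈ 0.6931, h(1.5) ≈ 0.9163, h(2) ≈ 1.0986, h(2.5) ≈ 1.2528.
T_4 = (Δu/2)·[h(u_0) + 2h(u_1) + 2h(u_2) + 2h(u_3) + h(u_4)].
Sum ≈ 1.7686.

1.7686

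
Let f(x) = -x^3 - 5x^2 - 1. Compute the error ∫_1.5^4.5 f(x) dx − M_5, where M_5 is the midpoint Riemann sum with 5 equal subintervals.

-1.26

Exact integral: ∫_1.5^4.5 f(x) dx = -250.5.
M_5 = -249.24.
Error = -250.5 − (-249.24) = -1.26.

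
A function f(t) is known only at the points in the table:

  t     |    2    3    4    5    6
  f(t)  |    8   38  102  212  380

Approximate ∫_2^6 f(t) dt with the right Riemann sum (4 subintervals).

Δt = 1.
Sum = 1·[38 + 102 + 212 + 380] = 732.

732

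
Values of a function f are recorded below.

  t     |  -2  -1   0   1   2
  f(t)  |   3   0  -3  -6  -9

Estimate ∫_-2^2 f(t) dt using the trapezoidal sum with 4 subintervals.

-12

Δt = 1.
T_4 = (1/2)·[3 + 2·0 + 2·(-3) + 2·(-6) + (-9)] = -12.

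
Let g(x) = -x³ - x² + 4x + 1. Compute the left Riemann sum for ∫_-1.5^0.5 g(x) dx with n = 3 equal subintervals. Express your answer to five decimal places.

Δx = (0.5 − (-1.5))/3 = 2/3.
Left endpoints: -1.5, -5/6, -1/6.
g(-1.5) = -3.875, g(-5/6) = -529/216, g(-1/6) = 67/216.
Sum = Δx · [g(-1.5) + g(-5/6) + g(-1/6)].
Sum ≈ -4.00926.

-4.00926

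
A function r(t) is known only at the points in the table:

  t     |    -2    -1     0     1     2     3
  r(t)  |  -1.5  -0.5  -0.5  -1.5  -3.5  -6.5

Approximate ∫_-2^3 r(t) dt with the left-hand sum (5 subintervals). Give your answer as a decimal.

-7.5

Δt = 1.
Sum = 1·[(-1.5) + (-0.5) + (-0.5) + (-1.5) + (-3.5)] = -7.5.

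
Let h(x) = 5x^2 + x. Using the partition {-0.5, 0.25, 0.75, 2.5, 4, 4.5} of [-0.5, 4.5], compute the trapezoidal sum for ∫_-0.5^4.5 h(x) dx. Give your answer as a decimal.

Subinterval widths: 0.75, 0.5, 1.75, 1.5, 0.5.
h(-0.5) = 0.75, h(0.25) = 0.5625, h(0.75) = 3.5625, h(2.5) = 33.75, h(4) = 84, h(4.5) = 105.75.
On each subinterval the trapezoid contributes (Δx_i/2)·[h(x_{i-1}) + h(x_i)].
Sum = 169.921875.

169.921875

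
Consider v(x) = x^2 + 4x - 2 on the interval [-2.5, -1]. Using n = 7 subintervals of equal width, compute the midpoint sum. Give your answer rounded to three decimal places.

-8.631

Δx = (-1 − (-2.5))/7 = 3/14.
Midpoints: -67/28, -61/28, -55/28, -1.75, -43/28, -37/28, -31/28.
v(-67/28) = -4583/784, v(-61/28) = -4679/784, v(-55/28) = -4703/784, v(-1.75) = -5.9375, v(-43/28) = -4535/784, v(-37/28) = -4343/784, v(-31/28) = -4079/784.
Sum = Δx · [v(-67/28) + v(-61/28) + v(-55/28) + ...].
Sum ≈ -8.631.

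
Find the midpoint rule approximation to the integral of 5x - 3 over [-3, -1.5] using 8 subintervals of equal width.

Δx = (-1.5 − (-3))/8 = 0.1875.
Midpoints: -2.90625, -2.71875, -2.53125, -2.34375, -2.15625, -1.96875, -1.78125, -1.59375.
f(-2.90625) = -17.53125, f(-2.71875) = -16.59375, f(-2.53125) = -15.65625, f(-2.34375) = -14.71875, f(-2.15625) = -13.78125, f(-1.96875) = -12.84375, f(-1.78125) = -11.90625, f(-1.59375) = -10.96875.
Sum = Δx · [f(-2.90625) + f(-2.71875) + f(-2.53125) + ...].
Sum = -21.375.

-21.375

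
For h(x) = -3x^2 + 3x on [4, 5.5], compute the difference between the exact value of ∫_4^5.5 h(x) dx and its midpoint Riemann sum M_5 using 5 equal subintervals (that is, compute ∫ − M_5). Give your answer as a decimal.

Exact integral: ∫_4^5.5 h(x) dx = -81.
M_5 = -80.96625.
Error = -81 − (-80.96625) = -0.03375.

-0.03375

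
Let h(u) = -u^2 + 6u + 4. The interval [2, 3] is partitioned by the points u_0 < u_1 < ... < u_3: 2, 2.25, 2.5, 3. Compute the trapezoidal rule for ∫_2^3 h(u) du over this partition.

Subinterval widths: 0.25, 0.25, 0.5.
h(2) = 12, h(2.25) = 12.4375, h(2.5) = 12.75, h(3) = 13.
On each subinterval the trapezoid contributes (Δu_i/2)·[h(u_{i-1}) + h(u_i)].
Sum = 12.640625.

12.640625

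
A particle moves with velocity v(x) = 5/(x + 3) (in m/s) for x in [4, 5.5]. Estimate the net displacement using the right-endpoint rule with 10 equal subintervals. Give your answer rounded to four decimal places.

Δx = (5.5 − 4)/10 = 0.15.
Right endpoints: 4.15, 4.3, 4.45, 4.6, 4.75, 4.9, 5.05, 5.2, 5.35, 5.5.
v(4.15) = 100/143, v(4.3) = 50/73, v(4.45) = 100/149, v(4.6) = 25/38, v(4.75) = 20/31, v(4.9) = 50/79, v(5.05) = 100/161, v(5.2) = 25/41, v(5.35) = 100/167, v(5.5) = 10/17.
Sum = Δx · [v(4.15) + v(4.3) + v(4.45) + ...].
Sum ≈ 0.9614.

0.9614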